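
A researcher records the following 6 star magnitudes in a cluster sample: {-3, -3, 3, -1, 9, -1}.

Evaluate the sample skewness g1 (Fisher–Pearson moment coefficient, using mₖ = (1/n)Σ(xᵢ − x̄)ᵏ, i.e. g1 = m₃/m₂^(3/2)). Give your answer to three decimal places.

1.065

x̄ = (-3 - 3 + 3 - 1 + 9 - 1) / 6 = 0.6667
deviations (xᵢ − x̄): -3.6667, -3.6667, 2.3333, -1.6667, 8.3333, -1.6667
Σ(xᵢ − x̄)² = 107.3333 ⇒ m₂ = 107.3333/6 = 17.88889
Σ(xᵢ − x̄)³ = 483.5556 ⇒ m₃ = 483.5556/6 = 80.59259
m₂^(3/2) = 17.88889^(1.5) = 75.66152
g1 = m₃ / m₂^(3/2) = 80.59259 / 75.66152 ≈ 1.065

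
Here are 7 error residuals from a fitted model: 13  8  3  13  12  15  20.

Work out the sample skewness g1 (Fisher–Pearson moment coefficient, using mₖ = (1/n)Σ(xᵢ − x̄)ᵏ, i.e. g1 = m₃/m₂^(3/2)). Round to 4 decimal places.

-0.2956

x̄ = (13 + 8 + 3 + 13 + 12 + 15 + 20) / 7 = 12.0000
deviations (xᵢ − x̄): 1.0000, -4.0000, -9.0000, 1.0000, 0.0000, 3.0000, 8.0000
Σ(xᵢ − x̄)² = 172.0000 ⇒ m₂ = 172.0000/7 = 24.57143
Σ(xᵢ − x̄)³ = -252.0000 ⇒ m₃ = -252.0000/7 = -36.00000
m₂^(3/2) = 24.57143^(1.5) = 121.79953
g1 = m₃ / m₂^(3/2) = -36.00000 / 121.79953 ≈ -0.2956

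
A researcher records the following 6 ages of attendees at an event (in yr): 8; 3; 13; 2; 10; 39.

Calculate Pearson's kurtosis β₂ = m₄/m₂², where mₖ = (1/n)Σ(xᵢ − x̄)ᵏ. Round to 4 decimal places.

3.5689

x̄ = 12.5000
Σ(xᵢ − x̄)² = 929.5000 ⇒ m₂ = 154.91667
Σ(xᵢ − x̄)⁴ = 513904.3750 ⇒ m₄ = 85650.72917
m₂² = 23999.17361
β₂ = m₄/m₂² = 85650.72917 / 23999.17361 ≈ 3.5689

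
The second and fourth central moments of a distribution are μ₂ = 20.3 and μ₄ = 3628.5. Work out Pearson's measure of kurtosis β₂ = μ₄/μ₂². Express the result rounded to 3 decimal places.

8.805

μ₂² = 20.3² = 412.09000
μ₄/μ₂² = 3628.5 / 412.09000 = 8.80512
β₂ ≈ 8.805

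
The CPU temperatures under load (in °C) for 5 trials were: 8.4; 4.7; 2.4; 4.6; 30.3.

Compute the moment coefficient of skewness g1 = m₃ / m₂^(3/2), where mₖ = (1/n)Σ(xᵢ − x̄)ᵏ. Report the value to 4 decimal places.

1.3739

x̄ = (8.4 + 4.7 + 2.4 + 4.6 + 30.3) / 5 = 10.0800
deviations (xᵢ − x̄): -1.6800, -5.3800, -7.6800, -5.4800, 20.2200
Σ(xᵢ − x̄)² = 529.6280 ⇒ m₂ = 529.6280/5 = 105.92560
Σ(xᵢ − x̄)³ = 7488.9007 ⇒ m₃ = 7488.9007/5 = 1497.78014
m₂^(3/2) = 105.92560^(1.5) = 1090.18800
g1 = m₃ / m₂^(3/2) = 1497.78014 / 1090.18800 ≈ 1.3739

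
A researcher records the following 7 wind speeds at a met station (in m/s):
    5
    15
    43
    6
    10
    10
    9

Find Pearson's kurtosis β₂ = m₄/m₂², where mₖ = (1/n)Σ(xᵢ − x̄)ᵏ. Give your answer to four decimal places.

4.6182

x̄ = 14.0000
Σ(xᵢ − x̄)² = 1044.0000 ⇒ m₂ = 149.14286
Σ(xᵢ − x̄)⁴ = 719076.0000 ⇒ m₄ = 102725.14286
m₂² = 22243.59184
β₂ = m₄/m₂² = 102725.14286 / 22243.59184 ≈ 4.6182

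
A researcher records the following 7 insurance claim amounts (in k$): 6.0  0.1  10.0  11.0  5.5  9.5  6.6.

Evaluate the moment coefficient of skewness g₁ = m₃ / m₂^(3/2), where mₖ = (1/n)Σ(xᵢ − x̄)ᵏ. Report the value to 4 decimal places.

-0.7651

x̄ = (6.0 + 0.1 + 10.0 + 11.0 + 5.5 + 9.5 + 6.6) / 7 = 6.9571
deviations (xᵢ − x̄): -0.9571, -6.8571, 3.0429, 4.0429, -1.4571, 2.5429, -0.3571
Σ(xᵢ − x̄)² = 82.2571 ⇒ m₂ = 82.2571/7 = 11.75102
Σ(xᵢ − x̄)³ = -215.7465 ⇒ m₃ = -215.7465/7 = -30.82093
m₂^(3/2) = 11.75102^(1.5) = 40.28222
g₁ = m₃ / m₂^(3/2) = -30.82093 / 40.28222 ≈ -0.7651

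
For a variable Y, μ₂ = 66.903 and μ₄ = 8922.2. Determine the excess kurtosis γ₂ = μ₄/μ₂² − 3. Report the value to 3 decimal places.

-1.007

μ₂² = 66.903² = 4476.01141
μ₄/μ₂² = 8922.2 / 4476.01141 = 1.99334
γ₂ = 1.99334 − 3 ≈ -1.007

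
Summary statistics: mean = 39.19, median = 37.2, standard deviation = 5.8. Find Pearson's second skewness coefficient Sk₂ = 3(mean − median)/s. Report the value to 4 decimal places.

Sk₂ = 3(39.19 − 37.2) / 5.8 = 3 × 1.9900 / 5.8
    = 5.9700 / 5.8 ≈ 1.0293

1.0293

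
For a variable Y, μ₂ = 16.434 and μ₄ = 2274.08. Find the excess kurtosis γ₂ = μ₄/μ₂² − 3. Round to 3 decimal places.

5.420

μ₂² = 16.434² = 270.07636
μ₄/μ₂² = 2274.08 / 270.07636 = 8.42014
γ₂ = 8.42014 − 3 ≈ 5.420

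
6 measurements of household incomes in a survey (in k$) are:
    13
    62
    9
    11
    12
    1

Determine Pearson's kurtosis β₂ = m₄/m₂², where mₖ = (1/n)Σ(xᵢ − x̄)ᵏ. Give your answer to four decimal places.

x̄ = 18.0000
Σ(xᵢ − x̄)² = 2416.0000 ⇒ m₂ = 402.66667
Σ(xᵢ − x̄)⁴ = 3842500.0000 ⇒ m₄ = 640416.66667
m₂² = 162140.44444
β₂ = m₄/m₂² = 640416.66667 / 162140.44444 ≈ 3.9498

3.9498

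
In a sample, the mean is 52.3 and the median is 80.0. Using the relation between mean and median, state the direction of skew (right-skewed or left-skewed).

left-skewed

mean − median = 52.3 − 80.0 = -27.7
mean < median ⇒ the longer tail is on the left ⇒ left-skewed (negatively skewed).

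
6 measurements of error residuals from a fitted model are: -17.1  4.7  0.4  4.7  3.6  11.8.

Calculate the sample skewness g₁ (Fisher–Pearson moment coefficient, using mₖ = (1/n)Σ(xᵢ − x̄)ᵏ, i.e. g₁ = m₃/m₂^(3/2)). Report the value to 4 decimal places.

-1.1844

x̄ = (-17.1 + 4.7 + 0.4 + 4.7 + 3.6 + 11.8) / 6 = 1.3500
deviations (xᵢ − x̄): -18.4500, 3.3500, -0.9500, 3.3500, 2.2500, 10.4500
Σ(xᵢ − x̄)² = 478.0150 ⇒ m₂ = 478.0150/6 = 79.66917
Σ(xᵢ − x̄)³ = -5053.5360 ⇒ m₃ = -5053.5360/6 = -842.25600
m₂^(3/2) = 79.66917^(1.5) = 711.10775
g₁ = m₃ / m₂^(3/2) = -842.25600 / 711.10775 ≈ -1.1844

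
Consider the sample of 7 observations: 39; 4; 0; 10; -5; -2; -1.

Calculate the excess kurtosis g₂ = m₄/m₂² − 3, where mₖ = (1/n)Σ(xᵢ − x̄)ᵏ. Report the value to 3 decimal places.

x̄ = 6.4286
Σ(xᵢ − x̄)² = 1377.7143 ⇒ m₂ = 196.81633
Σ(xᵢ − x̄)⁴ = 1152561.4344 ⇒ m₄ = 164651.63349
m₂² = 38736.66639
g₂ = m₄/m₂² − 3 = 4.25054 − 3 ≈ 1.251

1.251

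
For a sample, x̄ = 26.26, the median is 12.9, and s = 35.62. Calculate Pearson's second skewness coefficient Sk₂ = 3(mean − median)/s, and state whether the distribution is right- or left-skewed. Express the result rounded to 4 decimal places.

Sk₂ = 3(26.26 − 12.9) / 35.62 = 3 × 13.3600 / 35.62
    = 40.0800 / 35.62 ≈ 1.1252
Sk₂ > 0 ⇒ mean > median ⇒ right-skewed (positive skew).

1.1252, right-skewed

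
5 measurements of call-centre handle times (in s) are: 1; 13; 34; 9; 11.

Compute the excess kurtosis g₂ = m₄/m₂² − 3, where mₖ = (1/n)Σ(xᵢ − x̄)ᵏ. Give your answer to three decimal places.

-0.267

x̄ = 13.6000
Σ(xᵢ − x̄)² = 603.2000 ⇒ m₂ = 120.64000
Σ(xᵢ − x̄)⁴ = 198887.4560 ⇒ m₄ = 39777.49120
m₂² = 14554.00960
g₂ = m₄/m₂² − 3 = 2.73310 − 3 ≈ -0.267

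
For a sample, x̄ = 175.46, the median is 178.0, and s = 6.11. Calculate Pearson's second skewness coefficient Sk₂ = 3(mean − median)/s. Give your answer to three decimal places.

Sk₂ = 3(175.46 − 178.0) / 6.11 = 3 × -2.5400 / 6.11
    = -7.6200 / 6.11 ≈ -1.247

-1.247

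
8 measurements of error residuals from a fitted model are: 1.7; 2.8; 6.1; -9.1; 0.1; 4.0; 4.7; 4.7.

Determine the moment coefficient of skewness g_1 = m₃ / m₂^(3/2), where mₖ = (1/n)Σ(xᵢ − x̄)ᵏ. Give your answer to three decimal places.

x̄ = (1.7 + 2.8 + 6.1 - 9.1 + 0.1 + 4.0 + 4.7 + 4.7) / 8 = 1.8750
deviations (xᵢ − x̄): -0.1750, 0.9250, 4.2250, -10.9750, -1.7750, 2.1250, 2.8250, 2.8250
Σ(xᵢ − x̄)² = 162.8150 ⇒ m₂ = 162.8150/8 = 20.35188
Σ(xᵢ − x̄)³ = -1196.6467 ⇒ m₃ = -1196.6467/8 = -149.58084
m₂^(3/2) = 20.35188^(1.5) = 91.81352
g_1 = m₃ / m₂^(3/2) = -149.58084 / 91.81352 ≈ -1.629

-1.629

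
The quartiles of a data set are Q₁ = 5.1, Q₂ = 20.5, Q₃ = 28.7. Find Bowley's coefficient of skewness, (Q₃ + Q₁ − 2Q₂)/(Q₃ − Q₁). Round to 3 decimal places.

numerator: Q₃ + Q₁ − 2Q₂ = 28.7 + 5.1 − 2×20.5 = -7.2000
denominator: Q₃ − Q₁ = 28.7 − 5.1 = 23.6000
Bowley skewness = -7.2000 / 23.6000 ≈ -0.305

-0.305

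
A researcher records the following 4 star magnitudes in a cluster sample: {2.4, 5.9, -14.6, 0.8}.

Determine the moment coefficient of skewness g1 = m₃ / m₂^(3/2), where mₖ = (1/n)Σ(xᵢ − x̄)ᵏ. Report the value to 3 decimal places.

x̄ = (2.4 + 5.9 - 14.6 + 0.8) / 4 = -1.3750
deviations (xᵢ − x̄): 3.7750, 7.2750, -13.2250, 2.1750
Σ(xᵢ − x̄)² = 246.8075 ⇒ m₂ = 246.8075/4 = 61.70187
Σ(xᵢ − x̄)³ = -1863.9416 ⇒ m₃ = -1863.9416/4 = -465.98541
m₂^(3/2) = 61.70187^(1.5) = 484.67157
g1 = m₃ / m₂^(3/2) = -465.98541 / 484.67157 ≈ -0.961

-0.961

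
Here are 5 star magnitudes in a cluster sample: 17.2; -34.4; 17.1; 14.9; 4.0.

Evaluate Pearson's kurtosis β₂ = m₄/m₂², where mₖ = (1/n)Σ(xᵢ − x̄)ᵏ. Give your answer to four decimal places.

x̄ = 3.7600
Σ(xᵢ − x̄)² = 1938.9320 ⇒ m₂ = 387.78640
Σ(xᵢ − x̄)⁴ = 2200173.9087 ⇒ m₄ = 440034.78174
m₂² = 150378.29202
β₂ = m₄/m₂² = 440034.78174 / 150378.29202 ≈ 2.9262

2.9262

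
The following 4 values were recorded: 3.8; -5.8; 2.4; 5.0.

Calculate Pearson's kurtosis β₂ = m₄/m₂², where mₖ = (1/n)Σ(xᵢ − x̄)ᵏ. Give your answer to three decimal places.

2.210

x̄ = 1.3500
Σ(xᵢ − x̄)² = 71.5500 ⇒ m₂ = 17.88750
Σ(xᵢ − x̄)⁴ = 2828.2445 ⇒ m₄ = 707.06113
m₂² = 319.96266
β₂ = m₄/m₂² = 707.06113 / 319.96266 ≈ 2.210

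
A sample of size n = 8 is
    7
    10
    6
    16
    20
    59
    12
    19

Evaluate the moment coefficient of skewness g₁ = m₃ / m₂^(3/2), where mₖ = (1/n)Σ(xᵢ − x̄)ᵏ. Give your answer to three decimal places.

1.865

x̄ = (7 + 10 + 6 + 16 + 20 + 59 + 12 + 19) / 8 = 18.6250
deviations (xᵢ − x̄): -11.6250, -8.6250, -12.6250, -2.6250, 1.3750, 40.3750, -6.6250, 0.3750
Σ(xᵢ − x̄)² = 2051.8750 ⇒ m₂ = 2051.8750/8 = 256.48438
Σ(xᵢ − x̄)³ = 61285.7813 ⇒ m₃ = 61285.7813/8 = 7660.72266
m₂^(3/2) = 256.48438^(1.5) = 4107.63050
g₁ = m₃ / m₂^(3/2) = 7660.72266 / 4107.63050 ≈ 1.865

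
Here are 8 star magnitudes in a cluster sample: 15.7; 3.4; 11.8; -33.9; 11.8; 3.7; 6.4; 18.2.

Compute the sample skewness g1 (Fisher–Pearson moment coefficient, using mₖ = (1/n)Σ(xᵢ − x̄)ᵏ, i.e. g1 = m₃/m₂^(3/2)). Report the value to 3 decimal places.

x̄ = (15.7 + 3.4 + 11.8 - 33.9 + 11.8 + 3.7 + 6.4 + 18.2) / 8 = 4.6375
deviations (xᵢ − x̄): 11.0625, -1.2375, 7.1625, -38.5375, 7.1625, -0.9375, 1.7625, 13.5625
Σ(xᵢ − x̄)² = 1899.5788 ⇒ m₂ = 1899.5788/8 = 237.44734
Σ(xᵢ − x̄)³ = -52647.3700 ⇒ m₃ = -52647.3700/8 = -6580.92125
m₂^(3/2) = 237.44734^(1.5) = 3658.90365
g1 = m₃ / m₂^(3/2) = -6580.92125 / 3658.90365 ≈ -1.799

-1.799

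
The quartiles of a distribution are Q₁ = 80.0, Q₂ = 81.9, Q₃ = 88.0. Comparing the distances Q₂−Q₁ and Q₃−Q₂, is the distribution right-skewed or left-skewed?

right-skewed

Q₂ − Q₁ = 1.9;  Q₃ − Q₂ = 6.1
Q₃ − Q₂ > Q₂ − Q₁ ⇒ the upper half is more spread out ⇒ right-skewed.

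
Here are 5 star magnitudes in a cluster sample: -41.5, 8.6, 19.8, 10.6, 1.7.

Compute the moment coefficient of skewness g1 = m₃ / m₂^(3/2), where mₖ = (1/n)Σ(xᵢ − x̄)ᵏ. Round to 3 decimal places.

-1.229

x̄ = (-41.5 + 8.6 + 19.8 + 10.6 + 1.7) / 5 = -0.1600
deviations (xᵢ − x̄): -41.3400, 8.7600, 19.9600, 10.7600, 1.8600
Σ(xᵢ − x̄)² = 2303.3720 ⇒ m₂ = 2303.3720/5 = 460.67440
Σ(xᵢ − x̄)³ = -60773.3590 ⇒ m₃ = -60773.3590/5 = -12154.67179
m₂^(3/2) = 460.67440^(1.5) = 9887.60522
g1 = m₃ / m₂^(3/2) = -12154.67179 / 9887.60522 ≈ -1.229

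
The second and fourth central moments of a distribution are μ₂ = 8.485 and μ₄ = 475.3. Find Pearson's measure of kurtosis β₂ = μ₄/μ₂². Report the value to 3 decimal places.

6.602

μ₂² = 8.485² = 71.99522
μ₄/μ₂² = 475.3 / 71.99522 = 6.60183
β₂ ≈ 6.602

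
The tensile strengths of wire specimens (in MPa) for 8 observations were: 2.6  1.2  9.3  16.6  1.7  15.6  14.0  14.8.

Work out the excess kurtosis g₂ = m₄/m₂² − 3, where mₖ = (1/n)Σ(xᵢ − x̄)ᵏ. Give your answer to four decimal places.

-1.7138

x̄ = 9.4750
Σ(xᵢ − x̄)² = 313.3350 ⇒ m₂ = 39.16688
Σ(xᵢ − x̄)⁴ = 15785.0930 ⇒ m₄ = 1973.13663
m₂² = 1534.04410
g₂ = m₄/m₂² − 3 = 1.28623 − 3 ≈ -1.7138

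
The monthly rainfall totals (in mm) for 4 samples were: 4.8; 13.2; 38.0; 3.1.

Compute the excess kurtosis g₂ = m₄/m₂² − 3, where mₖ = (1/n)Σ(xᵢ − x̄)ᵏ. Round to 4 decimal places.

-0.8873

x̄ = 14.7750
Σ(xᵢ − x̄)² = 777.6875 ⇒ m₂ = 194.42188
Σ(xᵢ − x̄)⁴ = 319438.7855 ⇒ m₄ = 79859.69638
m₂² = 37799.86548
g₂ = m₄/m₂² − 3 = 2.11270 − 3 ≈ -0.8873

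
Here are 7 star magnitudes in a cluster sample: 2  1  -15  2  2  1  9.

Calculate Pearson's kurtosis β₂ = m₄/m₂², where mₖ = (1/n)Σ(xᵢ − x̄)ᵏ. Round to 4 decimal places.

x̄ = 0.2857
Σ(xᵢ − x̄)² = 319.4286 ⇒ m₂ = 45.63265
Σ(xᵢ − x̄)⁴ = 60386.8805 ⇒ m₄ = 8626.69721
m₂² = 2082.33903
β₂ = m₄/m₂² = 8626.69721 / 2082.33903 ≈ 4.1428

4.1428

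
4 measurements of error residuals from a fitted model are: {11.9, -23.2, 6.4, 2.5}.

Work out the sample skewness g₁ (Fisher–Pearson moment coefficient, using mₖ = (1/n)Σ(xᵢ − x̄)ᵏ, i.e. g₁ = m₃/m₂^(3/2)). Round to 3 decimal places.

-0.943

x̄ = (11.9 - 23.2 + 6.4 + 2.5) / 4 = -0.6000
deviations (xᵢ − x̄): 12.5000, -22.6000, 7.0000, 3.1000
Σ(xᵢ − x̄)² = 725.6200 ⇒ m₂ = 725.6200/4 = 181.40500
Σ(xᵢ − x̄)³ = -9217.2600 ⇒ m₃ = -9217.2600/4 = -2304.31500
m₂^(3/2) = 181.40500^(1.5) = 2443.28360
g₁ = m₃ / m₂^(3/2) = -2304.31500 / 2443.28360 ≈ -0.943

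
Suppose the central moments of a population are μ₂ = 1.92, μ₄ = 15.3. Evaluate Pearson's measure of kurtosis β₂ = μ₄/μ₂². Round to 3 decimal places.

μ₂² = 1.92² = 3.68640
μ₄/μ₂² = 15.3 / 3.68640 = 4.15039
β₂ ≈ 4.150

4.150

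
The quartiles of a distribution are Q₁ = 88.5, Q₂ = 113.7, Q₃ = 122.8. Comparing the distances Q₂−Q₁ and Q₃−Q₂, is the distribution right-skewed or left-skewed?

Q₂ − Q₁ = 25.2;  Q₃ − Q₂ = 9.1
Q₂ − Q₁ > Q₃ − Q₂ ⇒ the lower half is more spread out ⇒ left-skewed.

left-skewed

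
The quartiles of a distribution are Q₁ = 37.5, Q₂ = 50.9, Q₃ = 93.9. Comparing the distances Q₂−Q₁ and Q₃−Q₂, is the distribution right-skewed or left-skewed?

right-skewed

Q₂ − Q₁ = 13.4;  Q₃ − Q₂ = 43.0
Q₃ − Q₂ > Q₂ − Q₁ ⇒ the upper half is more spread out ⇒ right-skewed.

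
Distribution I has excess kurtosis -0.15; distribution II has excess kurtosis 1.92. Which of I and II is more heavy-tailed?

Higher excess kurtosis ⇒ heavier tails relative to the normal distribution.
-0.15 vs 1.92: the larger is 1.92, so II has heavier tails. (II is leptokurtic — heavier-than-normal tails; the other is platykurtic.)

II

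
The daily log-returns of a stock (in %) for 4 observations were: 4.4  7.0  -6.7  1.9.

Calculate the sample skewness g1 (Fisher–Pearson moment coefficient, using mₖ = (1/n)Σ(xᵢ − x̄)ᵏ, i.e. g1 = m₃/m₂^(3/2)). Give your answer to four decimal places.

-0.7485

x̄ = (4.4 + 7.0 - 6.7 + 1.9) / 4 = 1.6500
deviations (xᵢ − x̄): 2.7500, 5.3500, -8.3500, 0.2500
Σ(xᵢ − x̄)² = 105.9700 ⇒ m₂ = 105.9700/4 = 26.49250
Σ(xᵢ − x̄)³ = -408.2400 ⇒ m₃ = -408.2400/4 = -102.06000
m₂^(3/2) = 26.49250^(1.5) = 136.35919
g1 = m₃ / m₂^(3/2) = -102.06000 / 136.35919 ≈ -0.7485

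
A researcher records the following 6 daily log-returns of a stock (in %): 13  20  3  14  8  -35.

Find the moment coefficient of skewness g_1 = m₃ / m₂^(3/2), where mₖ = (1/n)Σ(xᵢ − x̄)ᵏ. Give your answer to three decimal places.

x̄ = (13 + 20 + 3 + 14 + 8 - 35) / 6 = 3.8333
deviations (xᵢ − x̄): 9.1667, 16.1667, -0.8333, 10.1667, 4.1667, -38.8333
Σ(xᵢ − x̄)² = 1974.8333 ⇒ m₂ = 1974.8333/6 = 329.13889
Σ(xᵢ − x̄)³ = -52443.5556 ⇒ m₃ = -52443.5556/6 = -8740.59259
m₂^(3/2) = 329.13889^(1.5) = 5971.29872
g_1 = m₃ / m₂^(3/2) = -8740.59259 / 5971.29872 ≈ -1.464

-1.464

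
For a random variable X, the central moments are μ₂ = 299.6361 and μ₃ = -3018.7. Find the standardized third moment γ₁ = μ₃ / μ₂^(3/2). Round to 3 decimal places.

σ = √μ₂ = √299.6361 = 17.31000
σ³ = μ₂^(3/2) = 5186.70089
γ₁ = μ₃/σ³ = -3018.7 / 5186.70089 ≈ -0.582

-0.582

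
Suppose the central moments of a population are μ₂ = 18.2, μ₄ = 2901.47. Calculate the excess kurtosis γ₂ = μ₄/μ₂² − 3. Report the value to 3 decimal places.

5.759

μ₂² = 18.2² = 331.24000
μ₄/μ₂² = 2901.47 / 331.24000 = 8.75942
γ₂ = 8.75942 − 3 ≈ 5.759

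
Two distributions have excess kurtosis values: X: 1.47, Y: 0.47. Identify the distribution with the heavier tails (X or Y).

Higher excess kurtosis ⇒ heavier tails relative to the normal distribution.
1.47 vs 0.47: the larger is 1.47, so X has heavier tails.

X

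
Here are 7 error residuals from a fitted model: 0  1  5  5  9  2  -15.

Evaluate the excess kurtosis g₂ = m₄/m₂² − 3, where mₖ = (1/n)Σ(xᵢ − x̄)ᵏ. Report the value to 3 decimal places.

x̄ = 1.0000
Σ(xᵢ − x̄)² = 354.0000 ⇒ m₂ = 50.57143
Σ(xᵢ − x̄)⁴ = 70146.0000 ⇒ m₄ = 10020.85714
m₂² = 2557.46939
g₂ = m₄/m₂² − 3 = 3.91827 − 3 ≈ 0.918

0.918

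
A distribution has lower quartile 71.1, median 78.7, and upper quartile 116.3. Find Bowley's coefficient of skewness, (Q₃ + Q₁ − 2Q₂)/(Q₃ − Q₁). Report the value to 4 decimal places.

numerator: Q₃ + Q₁ − 2Q₂ = 116.3 + 71.1 − 2×78.7 = 30.0000
denominator: Q₃ − Q₁ = 116.3 − 71.1 = 45.2000
Bowley skewness = 30.0000 / 45.2000 ≈ 0.6637

0.6637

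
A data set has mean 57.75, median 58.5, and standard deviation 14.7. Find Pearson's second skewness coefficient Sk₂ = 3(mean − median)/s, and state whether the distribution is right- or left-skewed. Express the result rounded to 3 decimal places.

Sk₂ = 3(57.75 − 58.5) / 14.7 = 3 × -0.7500 / 14.7
    = -2.2500 / 14.7 ≈ -0.153
Sk₂ < 0 ⇒ mean < median ⇒ left-skewed (negative skew).

-0.153, left-skewed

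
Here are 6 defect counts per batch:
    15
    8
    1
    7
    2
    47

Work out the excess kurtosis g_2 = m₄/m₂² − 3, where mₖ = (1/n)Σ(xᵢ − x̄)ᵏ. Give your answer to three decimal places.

x̄ = 13.3333
Σ(xᵢ − x̄)² = 1485.3333 ⇒ m₂ = 247.55556
Σ(xᵢ − x̄)⁴ = 1326757.7778 ⇒ m₄ = 221126.29630
m₂² = 61283.75309
g_2 = m₄/m₂² − 3 = 3.60824 − 3 ≈ 0.608

0.608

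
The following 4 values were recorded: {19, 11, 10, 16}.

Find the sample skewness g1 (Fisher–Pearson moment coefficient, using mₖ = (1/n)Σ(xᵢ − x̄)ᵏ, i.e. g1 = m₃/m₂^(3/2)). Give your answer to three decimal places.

0.212

x̄ = (19 + 11 + 10 + 16) / 4 = 14.0000
deviations (xᵢ − x̄): 5.0000, -3.0000, -4.0000, 2.0000
Σ(xᵢ − x̄)² = 54.0000 ⇒ m₂ = 54.0000/4 = 13.50000
Σ(xᵢ − x̄)³ = 42.0000 ⇒ m₃ = 42.0000/4 = 10.50000
m₂^(3/2) = 13.50000^(1.5) = 49.60217
g1 = m₃ / m₂^(3/2) = 10.50000 / 49.60217 ≈ 0.212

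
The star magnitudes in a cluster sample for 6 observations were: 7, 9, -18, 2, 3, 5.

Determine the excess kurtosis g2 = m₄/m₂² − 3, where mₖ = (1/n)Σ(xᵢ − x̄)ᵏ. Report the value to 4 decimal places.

x̄ = 1.3333
Σ(xᵢ − x̄)² = 481.3333 ⇒ m₂ = 80.22222
Σ(xᵢ − x̄)⁴ = 144384.4444 ⇒ m₄ = 24064.07407
m₂² = 6435.60494
g2 = m₄/m₂² − 3 = 3.73921 − 3 ≈ 0.7392

0.7392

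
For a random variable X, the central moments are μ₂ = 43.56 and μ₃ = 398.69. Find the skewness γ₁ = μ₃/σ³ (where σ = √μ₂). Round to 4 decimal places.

σ = √μ₂ = √43.56 = 6.60000
σ³ = μ₂^(3/2) = 287.49600
γ₁ = μ₃/σ³ = 398.69 / 287.49600 ≈ 1.3868

1.3868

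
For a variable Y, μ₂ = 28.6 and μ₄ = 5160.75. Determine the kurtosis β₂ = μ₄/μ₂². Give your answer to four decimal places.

μ₂² = 28.6² = 817.96000
μ₄/μ₂² = 5160.75 / 817.96000 = 6.30929
β₂ ≈ 6.3093

6.3093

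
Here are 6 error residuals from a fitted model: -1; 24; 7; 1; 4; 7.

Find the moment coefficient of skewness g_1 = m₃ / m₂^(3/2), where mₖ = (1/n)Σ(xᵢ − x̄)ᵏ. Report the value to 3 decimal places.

x̄ = (-1 + 24 + 7 + 1 + 4 + 7) / 6 = 7.0000
deviations (xᵢ − x̄): -8.0000, 17.0000, 0.0000, -6.0000, -3.0000, 0.0000
Σ(xᵢ − x̄)² = 398.0000 ⇒ m₂ = 398.0000/6 = 66.33333
Σ(xᵢ − x̄)³ = 4158.0000 ⇒ m₃ = 4158.0000/6 = 693.00000
m₂^(3/2) = 66.33333^(1.5) = 540.25368
g_1 = m₃ / m₂^(3/2) = 693.00000 / 540.25368 ≈ 1.283

1.283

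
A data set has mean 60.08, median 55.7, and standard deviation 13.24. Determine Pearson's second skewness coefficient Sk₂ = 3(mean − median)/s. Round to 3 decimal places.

Sk₂ = 3(60.08 − 55.7) / 13.24 = 3 × 4.3800 / 13.24
    = 13.1400 / 13.24 ≈ 0.992

0.992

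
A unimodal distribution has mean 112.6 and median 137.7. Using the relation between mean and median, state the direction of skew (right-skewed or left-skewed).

left-skewed

mean − median = 112.6 − 137.7 = -25.1
mean < median ⇒ the longer tail is on the left ⇒ left-skewed (negatively skewed).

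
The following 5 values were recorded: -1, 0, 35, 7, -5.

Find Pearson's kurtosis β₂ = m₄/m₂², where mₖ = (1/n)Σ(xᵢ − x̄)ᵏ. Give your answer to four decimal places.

2.8924

x̄ = 7.2000
Σ(xᵢ − x̄)² = 1040.8000 ⇒ m₂ = 208.16000
Σ(xᵢ − x̄)⁴ = 626643.6160 ⇒ m₄ = 125328.72320
m₂² = 43330.58560
β₂ = m₄/m₂² = 125328.72320 / 43330.58560 ≈ 2.8924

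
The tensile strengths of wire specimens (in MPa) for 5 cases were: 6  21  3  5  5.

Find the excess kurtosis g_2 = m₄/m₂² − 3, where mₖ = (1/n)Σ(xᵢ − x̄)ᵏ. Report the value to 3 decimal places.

0.147

x̄ = 8.0000
Σ(xᵢ − x̄)² = 216.0000 ⇒ m₂ = 43.20000
Σ(xᵢ − x̄)⁴ = 29364.0000 ⇒ m₄ = 5872.80000
m₂² = 1866.24000
g_2 = m₄/m₂² − 3 = 3.14686 − 3 ≈ 0.147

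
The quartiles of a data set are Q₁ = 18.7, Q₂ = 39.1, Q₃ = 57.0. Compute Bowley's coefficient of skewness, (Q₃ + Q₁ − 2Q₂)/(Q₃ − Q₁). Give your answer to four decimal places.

numerator: Q₃ + Q₁ − 2Q₂ = 57.0 + 18.7 − 2×39.1 = -2.5000
denominator: Q₃ − Q₁ = 57.0 − 18.7 = 38.3000
Bowley skewness = -2.5000 / 38.3000 ≈ -0.0653

-0.0653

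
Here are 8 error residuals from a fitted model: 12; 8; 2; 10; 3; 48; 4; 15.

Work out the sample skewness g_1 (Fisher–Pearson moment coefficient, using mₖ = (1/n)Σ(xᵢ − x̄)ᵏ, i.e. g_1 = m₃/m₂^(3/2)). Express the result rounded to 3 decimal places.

x̄ = (12 + 8 + 2 + 10 + 3 + 48 + 4 + 15) / 8 = 12.7500
deviations (xᵢ − x̄): -0.7500, -4.7500, -10.7500, -2.7500, -9.7500, 35.2500, -8.7500, 2.2500
Σ(xᵢ − x̄)² = 1565.5000 ⇒ m₂ = 1565.5000/8 = 195.68750
Σ(xᵢ − x̄)³ = 40844.2500 ⇒ m₃ = 40844.2500/8 = 5105.53125
m₂^(3/2) = 195.68750^(1.5) = 2737.44012
g_1 = m₃ / m₂^(3/2) = 5105.53125 / 2737.44012 ≈ 1.865

1.865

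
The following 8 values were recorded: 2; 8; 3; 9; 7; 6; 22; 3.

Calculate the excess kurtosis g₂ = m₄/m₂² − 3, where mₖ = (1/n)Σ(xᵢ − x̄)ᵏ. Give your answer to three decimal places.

x̄ = 7.5000
Σ(xᵢ − x̄)² = 286.0000 ⇒ m₂ = 35.75000
Σ(xᵢ − x̄)⁴ = 45950.5000 ⇒ m₄ = 5743.81250
m₂² = 1278.06250
g₂ = m₄/m₂² − 3 = 4.49416 − 3 ≈ 1.494

1.494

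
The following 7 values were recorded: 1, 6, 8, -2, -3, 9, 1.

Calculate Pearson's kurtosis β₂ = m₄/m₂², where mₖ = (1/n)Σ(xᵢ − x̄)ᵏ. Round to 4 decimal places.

x̄ = 2.8571
Σ(xᵢ − x̄)² = 138.8571 ⇒ m₂ = 19.83673
Σ(xᵢ − x̄)⁴ = 3978.2974 ⇒ m₄ = 568.32820
m₂² = 393.49604
β₂ = m₄/m₂² = 568.32820 / 393.49604 ≈ 1.4443

1.4443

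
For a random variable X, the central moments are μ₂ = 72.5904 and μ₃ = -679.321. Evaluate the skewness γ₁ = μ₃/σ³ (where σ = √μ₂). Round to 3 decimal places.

σ = √μ₂ = √72.5904 = 8.52000
σ³ = μ₂^(3/2) = 618.47021
γ₁ = μ₃/σ³ = -679.321 / 618.47021 ≈ -1.098

-1.098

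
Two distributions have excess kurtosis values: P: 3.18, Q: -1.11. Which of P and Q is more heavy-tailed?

P

Higher excess kurtosis ⇒ heavier tails relative to the normal distribution.
3.18 vs -1.11: the larger is 3.18, so P has heavier tails. (P is leptokurtic — heavier-than-normal tails; the other is platykurtic.)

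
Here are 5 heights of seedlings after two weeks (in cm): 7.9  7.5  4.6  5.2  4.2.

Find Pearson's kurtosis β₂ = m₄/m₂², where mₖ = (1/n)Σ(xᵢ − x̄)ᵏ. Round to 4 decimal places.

1.2721

x̄ = 5.8800
Σ(xᵢ − x̄)² = 11.6280 ⇒ m₂ = 2.32560
Σ(xᵢ − x̄)⁴ = 34.4012 ⇒ m₄ = 6.88025
m₂² = 5.40842
β₂ = m₄/m₂² = 6.88025 / 5.40842 ≈ 1.2721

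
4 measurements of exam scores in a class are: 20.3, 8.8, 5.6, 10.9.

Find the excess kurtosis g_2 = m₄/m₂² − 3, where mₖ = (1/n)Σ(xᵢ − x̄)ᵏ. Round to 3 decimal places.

-0.925

x̄ = 11.4000
Σ(xᵢ − x̄)² = 119.8600 ⇒ m₂ = 29.96500
Σ(xᵢ − x̄)⁴ = 7451.6338 ⇒ m₄ = 1862.90845
m₂² = 897.90123
g_2 = m₄/m₂² − 3 = 2.07474 − 3 ≈ -0.925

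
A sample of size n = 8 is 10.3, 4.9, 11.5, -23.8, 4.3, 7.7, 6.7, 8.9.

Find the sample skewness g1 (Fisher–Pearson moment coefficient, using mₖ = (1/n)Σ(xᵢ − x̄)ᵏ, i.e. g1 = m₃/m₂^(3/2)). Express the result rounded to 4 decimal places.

x̄ = (10.3 + 4.9 + 11.5 - 23.8 + 4.3 + 7.7 + 6.7 + 8.9) / 8 = 3.8125
deviations (xᵢ − x̄): 6.4875, 1.0875, 7.6875, -27.6125, 0.4875, 3.8875, 2.8875, 5.0875
Σ(xᵢ − x̄)² = 914.3888 ⇒ m₂ = 914.3888/8 = 114.29859
Σ(xᵢ − x̄)³ = -20109.8926 ⇒ m₃ = -20109.8926/8 = -2513.73657
m₂^(3/2) = 114.29859^(1.5) = 1221.97221
g1 = m₃ / m₂^(3/2) = -2513.73657 / 1221.97221 ≈ -2.0571

-2.0571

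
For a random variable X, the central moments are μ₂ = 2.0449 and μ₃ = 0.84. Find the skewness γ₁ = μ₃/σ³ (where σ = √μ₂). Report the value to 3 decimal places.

0.287

σ = √μ₂ = √2.0449 = 1.43000
σ³ = μ₂^(3/2) = 2.92421
γ₁ = μ₃/σ³ = 0.84 / 2.92421 ≈ 0.287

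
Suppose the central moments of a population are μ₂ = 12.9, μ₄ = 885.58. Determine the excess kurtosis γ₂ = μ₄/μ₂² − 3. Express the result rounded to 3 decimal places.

μ₂² = 12.9² = 166.41000
μ₄/μ₂² = 885.58 / 166.41000 = 5.32168
γ₂ = 5.32168 − 3 ≈ 2.322

2.322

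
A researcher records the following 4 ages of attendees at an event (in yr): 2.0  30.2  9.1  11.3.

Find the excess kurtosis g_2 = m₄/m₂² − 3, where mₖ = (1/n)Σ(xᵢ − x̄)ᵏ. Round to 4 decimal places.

x̄ = 13.1500
Σ(xᵢ − x̄)² = 434.8500 ⇒ m₂ = 108.71250
Σ(xᵢ − x̄)⁴ = 100244.7830 ⇒ m₄ = 25061.19576
m₂² = 11818.40766
g_2 = m₄/m₂² − 3 = 2.12052 − 3 ≈ -0.8795

-0.8795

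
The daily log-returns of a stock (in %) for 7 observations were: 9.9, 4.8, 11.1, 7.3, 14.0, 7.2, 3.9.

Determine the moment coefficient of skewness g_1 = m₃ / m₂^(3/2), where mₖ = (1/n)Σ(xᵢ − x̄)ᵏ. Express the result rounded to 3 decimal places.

x̄ = (9.9 + 4.8 + 11.1 + 7.3 + 14.0 + 7.2 + 3.9) / 7 = 8.3143
deviations (xᵢ − x̄): 1.5857, -3.5143, 2.7857, -1.0143, 5.6857, -1.1143, -4.4143
Σ(xᵢ − x̄)² = 76.7086 ⇒ m₂ = 76.7086/7 = 10.95837
Σ(xᵢ − x̄)³ = 77.5635 ⇒ m₃ = 77.5635/7 = 11.08050
m₂^(3/2) = 10.95837^(1.5) = 36.27595
g_1 = m₃ / m₂^(3/2) = 11.08050 / 36.27595 ≈ 0.305

0.305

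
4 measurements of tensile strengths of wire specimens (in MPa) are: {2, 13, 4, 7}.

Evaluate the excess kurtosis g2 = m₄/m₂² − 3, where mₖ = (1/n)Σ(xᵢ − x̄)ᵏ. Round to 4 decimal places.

x̄ = 6.5000
Σ(xᵢ − x̄)² = 69.0000 ⇒ m₂ = 17.25000
Σ(xᵢ − x̄)⁴ = 2234.2500 ⇒ m₄ = 558.56250
m₂² = 297.56250
g2 = m₄/m₂² − 3 = 1.87713 − 3 ≈ -1.1229

-1.1229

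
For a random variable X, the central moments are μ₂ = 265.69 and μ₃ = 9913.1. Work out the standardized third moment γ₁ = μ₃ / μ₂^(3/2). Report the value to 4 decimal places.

2.2890

σ = √μ₂ = √265.69 = 16.30000
σ³ = μ₂^(3/2) = 4330.74700
γ₁ = μ₃/σ³ = 9913.1 / 4330.74700 ≈ 2.2890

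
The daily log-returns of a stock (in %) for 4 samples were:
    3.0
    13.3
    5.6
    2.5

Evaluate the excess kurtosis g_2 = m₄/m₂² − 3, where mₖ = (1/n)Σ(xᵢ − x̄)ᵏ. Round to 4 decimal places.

-0.8847

x̄ = 6.1000
Σ(xᵢ − x̄)² = 74.6600 ⇒ m₂ = 18.66500
Σ(xᵢ − x̄)⁴ = 2947.7618 ⇒ m₄ = 736.94045
m₂² = 348.38223
g_2 = m₄/m₂² − 3 = 2.11532 − 3 ≈ -0.8847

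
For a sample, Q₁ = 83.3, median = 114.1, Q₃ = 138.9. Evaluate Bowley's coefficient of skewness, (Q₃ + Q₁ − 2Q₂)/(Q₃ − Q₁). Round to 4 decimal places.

numerator: Q₃ + Q₁ − 2Q₂ = 138.9 + 83.3 − 2×114.1 = -6.0000
denominator: Q₃ − Q₁ = 138.9 − 83.3 = 55.6000
Bowley skewness = -6.0000 / 55.6000 ≈ -0.1079

-0.1079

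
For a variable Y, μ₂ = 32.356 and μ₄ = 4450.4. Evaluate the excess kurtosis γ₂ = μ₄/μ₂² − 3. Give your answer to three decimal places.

μ₂² = 32.356² = 1046.91074
μ₄/μ₂² = 4450.4 / 1046.91074 = 4.25098
γ₂ = 4.25098 − 3 ≈ 1.251

1.251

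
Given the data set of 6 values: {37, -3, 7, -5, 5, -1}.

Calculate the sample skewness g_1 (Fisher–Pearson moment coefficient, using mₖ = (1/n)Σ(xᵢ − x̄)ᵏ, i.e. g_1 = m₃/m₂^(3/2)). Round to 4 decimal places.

1.4504

x̄ = (37 - 3 + 7 - 5 + 5 - 1) / 6 = 6.6667
deviations (xᵢ − x̄): 30.3333, -9.6667, 0.3333, -11.6667, -1.6667, -7.6667
Σ(xᵢ − x̄)² = 1211.3333 ⇒ m₂ = 1211.3333/6 = 201.88889
Σ(xᵢ − x̄)³ = 24963.5556 ⇒ m₃ = 24963.5556/6 = 4160.59259
m₂^(3/2) = 201.88889^(1.5) = 2868.59097
g_1 = m₃ / m₂^(3/2) = 4160.59259 / 2868.59097 ≈ 1.4504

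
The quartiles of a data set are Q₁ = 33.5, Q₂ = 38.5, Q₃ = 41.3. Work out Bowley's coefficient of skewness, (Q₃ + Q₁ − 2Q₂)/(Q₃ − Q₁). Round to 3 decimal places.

-0.282

numerator: Q₃ + Q₁ − 2Q₂ = 41.3 + 33.5 − 2×38.5 = -2.2000
denominator: Q₃ − Q₁ = 41.3 − 33.5 = 7.8000
Bowley skewness = -2.2000 / 7.8000 ≈ -0.282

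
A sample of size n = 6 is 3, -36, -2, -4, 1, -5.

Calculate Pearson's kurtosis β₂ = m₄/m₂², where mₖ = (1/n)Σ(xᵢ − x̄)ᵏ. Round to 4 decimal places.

3.9014

x̄ = -7.1667
Σ(xᵢ − x̄)² = 1042.8333 ⇒ m₂ = 173.80556
Σ(xᵢ − x̄)⁴ = 707128.1528 ⇒ m₄ = 117854.69213
m₂² = 30208.37114
β₂ = m₄/m₂² = 117854.69213 / 30208.37114 ≈ 3.9014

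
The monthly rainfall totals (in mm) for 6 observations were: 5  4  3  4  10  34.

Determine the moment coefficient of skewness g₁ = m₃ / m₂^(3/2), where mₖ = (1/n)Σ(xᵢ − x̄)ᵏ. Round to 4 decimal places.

x̄ = (5 + 4 + 3 + 4 + 10 + 34) / 6 = 10.0000
deviations (xᵢ − x̄): -5.0000, -6.0000, -7.0000, -6.0000, 0.0000, 24.0000
Σ(xᵢ − x̄)² = 722.0000 ⇒ m₂ = 722.0000/6 = 120.33333
Σ(xᵢ − x̄)³ = 12924.0000 ⇒ m₃ = 12924.0000/6 = 2154.00000
m₂^(3/2) = 120.33333^(1.5) = 1320.01517
g₁ = m₃ / m₂^(3/2) = 2154.00000 / 1320.01517 ≈ 1.6318

1.6318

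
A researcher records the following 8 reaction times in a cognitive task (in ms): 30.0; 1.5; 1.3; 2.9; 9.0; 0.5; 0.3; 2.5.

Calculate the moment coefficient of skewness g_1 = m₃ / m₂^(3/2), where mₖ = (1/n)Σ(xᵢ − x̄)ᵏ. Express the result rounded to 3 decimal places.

1.970

x̄ = (30.0 + 1.5 + 1.3 + 2.9 + 9.0 + 0.5 + 0.3 + 2.5) / 8 = 6.0000
deviations (xᵢ − x̄): 24.0000, -4.5000, -4.7000, -3.1000, 3.0000, -5.5000, -5.7000, -3.5000
Σ(xᵢ − x̄)² = 711.9400 ⇒ m₂ = 711.9400/8 = 88.99250
Σ(xᵢ − x̄)³ = 13231.8180 ⇒ m₃ = 13231.8180/8 = 1653.97725
m₂^(3/2) = 88.99250^(1.5) = 839.51819
g_1 = m₃ / m₂^(3/2) = 1653.97725 / 839.51819 ≈ 1.970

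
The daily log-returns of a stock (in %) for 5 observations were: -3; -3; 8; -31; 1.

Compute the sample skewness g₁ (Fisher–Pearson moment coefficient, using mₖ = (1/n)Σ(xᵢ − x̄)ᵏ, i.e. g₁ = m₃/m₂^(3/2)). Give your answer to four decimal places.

-1.1465

x̄ = (-3 - 3 + 8 - 31 + 1) / 5 = -5.6000
deviations (xᵢ − x̄): 2.6000, 2.6000, 13.6000, -25.4000, 6.6000
Σ(xᵢ − x̄)² = 887.2000 ⇒ m₂ = 887.2000/5 = 177.44000
Σ(xᵢ − x̄)³ = -13548.9600 ⇒ m₃ = -13548.9600/5 = -2709.79200
m₂^(3/2) = 177.44000^(1.5) = 2363.61802
g₁ = m₃ / m₂^(3/2) = -2709.79200 / 2363.61802 ≈ -1.1465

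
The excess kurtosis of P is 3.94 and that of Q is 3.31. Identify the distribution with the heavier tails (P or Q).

P

Higher excess kurtosis ⇒ heavier tails relative to the normal distribution.
3.94 vs 3.31: the larger is 3.94, so P has heavier tails.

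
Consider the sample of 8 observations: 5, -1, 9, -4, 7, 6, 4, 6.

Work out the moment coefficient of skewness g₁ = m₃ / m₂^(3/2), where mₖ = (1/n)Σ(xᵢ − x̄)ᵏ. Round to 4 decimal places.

-0.8728

x̄ = (5 - 1 + 9 - 4 + 7 + 6 + 4 + 6) / 8 = 4.0000
deviations (xᵢ − x̄): 1.0000, -5.0000, 5.0000, -8.0000, 3.0000, 2.0000, 0.0000, 2.0000
Σ(xᵢ − x̄)² = 132.0000 ⇒ m₂ = 132.0000/8 = 16.50000
Σ(xᵢ − x̄)³ = -468.0000 ⇒ m₃ = -468.0000/8 = -58.50000
m₂^(3/2) = 16.50000^(1.5) = 67.02332
g₁ = m₃ / m₂^(3/2) = -58.50000 / 67.02332 ≈ -0.8728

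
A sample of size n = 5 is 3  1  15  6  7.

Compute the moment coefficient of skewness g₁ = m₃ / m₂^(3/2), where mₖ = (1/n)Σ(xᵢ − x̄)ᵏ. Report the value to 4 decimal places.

0.7947

x̄ = (3 + 1 + 15 + 6 + 7) / 5 = 6.4000
deviations (xᵢ − x̄): -3.4000, -5.4000, 8.6000, -0.4000, 0.6000
Σ(xᵢ − x̄)² = 115.2000 ⇒ m₂ = 115.2000/5 = 23.04000
Σ(xᵢ − x̄)³ = 439.4400 ⇒ m₃ = 439.4400/5 = 87.88800
m₂^(3/2) = 23.04000^(1.5) = 110.59200
g₁ = m₃ / m₂^(3/2) = 87.88800 / 110.59200 ≈ 0.7947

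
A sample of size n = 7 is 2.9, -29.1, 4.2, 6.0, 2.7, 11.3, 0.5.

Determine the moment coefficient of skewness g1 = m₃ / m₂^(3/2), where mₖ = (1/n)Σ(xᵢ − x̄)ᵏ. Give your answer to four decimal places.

x̄ = (2.9 - 29.1 + 4.2 + 6.0 + 2.7 + 11.3 + 0.5) / 7 = -0.2143
deviations (xᵢ − x̄): 3.1143, -28.8857, 4.4143, 6.2143, 2.9143, 11.5143, 0.7143
Σ(xᵢ − x̄)² = 1043.7686 ⇒ m₂ = 1043.7686/7 = 149.10980
Σ(xᵢ − x̄)³ = -22193.9260 ⇒ m₃ = -22193.9260/7 = -3170.56086
m₂^(3/2) = 149.10980^(1.5) = 1820.78750
g1 = m₃ / m₂^(3/2) = -3170.56086 / 1820.78750 ≈ -1.7413

-1.7413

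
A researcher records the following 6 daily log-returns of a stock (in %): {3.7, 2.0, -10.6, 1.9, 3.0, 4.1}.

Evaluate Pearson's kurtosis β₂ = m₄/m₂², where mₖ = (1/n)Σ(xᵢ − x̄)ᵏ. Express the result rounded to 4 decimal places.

x̄ = 0.6833
Σ(xᵢ − x̄)² = 156.6683 ⇒ m₂ = 26.11139
Σ(xᵢ − x̄)⁴ = 16461.8445 ⇒ m₄ = 2743.64076
m₂² = 681.80463
β₂ = m₄/m₂² = 2743.64076 / 681.80463 ≈ 4.0241

4.0241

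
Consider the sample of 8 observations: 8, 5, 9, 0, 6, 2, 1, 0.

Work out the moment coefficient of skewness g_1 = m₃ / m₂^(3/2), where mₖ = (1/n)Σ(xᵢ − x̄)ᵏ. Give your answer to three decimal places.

0.226

x̄ = (8 + 5 + 9 + 0 + 6 + 2 + 1 + 0) / 8 = 3.8750
deviations (xᵢ − x̄): 4.1250, 1.1250, 5.1250, -3.8750, 2.1250, -1.8750, -2.8750, -3.8750
Σ(xᵢ − x̄)² = 90.8750 ⇒ m₂ = 90.8750/8 = 11.35938
Σ(xᵢ − x̄)³ = 69.0938 ⇒ m₃ = 69.0938/8 = 8.63672
m₂^(3/2) = 11.35938^(1.5) = 38.28526
g_1 = m₃ / m₂^(3/2) = 8.63672 / 38.28526 ≈ 0.226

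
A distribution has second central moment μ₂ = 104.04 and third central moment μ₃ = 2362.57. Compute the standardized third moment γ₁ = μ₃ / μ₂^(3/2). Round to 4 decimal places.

σ = √μ₂ = √104.04 = 10.20000
σ³ = μ₂^(3/2) = 1061.20800
γ₁ = μ₃/σ³ = 2362.57 / 1061.20800 ≈ 2.2263

2.2263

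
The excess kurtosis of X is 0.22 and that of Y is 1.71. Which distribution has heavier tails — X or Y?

Higher excess kurtosis ⇒ heavier tails relative to the normal distribution.
0.22 vs 1.71: the larger is 1.71, so Y has heavier tails.

Y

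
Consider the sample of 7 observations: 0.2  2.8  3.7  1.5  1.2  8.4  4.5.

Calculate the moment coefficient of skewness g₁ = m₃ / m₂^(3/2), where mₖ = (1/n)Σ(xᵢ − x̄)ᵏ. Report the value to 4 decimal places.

0.9184

x̄ = (0.2 + 2.8 + 3.7 + 1.5 + 1.2 + 8.4 + 4.5) / 7 = 3.1857
deviations (xᵢ − x̄): -2.9857, -0.3857, 0.5143, -1.6857, -1.9857, 5.2143, 1.3143
Σ(xᵢ − x̄)² = 45.0286 ⇒ m₂ = 45.0286/7 = 6.43265
Σ(xᵢ − x̄)³ = 104.8828 ⇒ m₃ = 104.8828/7 = 14.98326
m₂^(3/2) = 6.43265^(1.5) = 16.31493
g₁ = m₃ / m₂^(3/2) = 14.98326 / 16.31493 ≈ 0.9184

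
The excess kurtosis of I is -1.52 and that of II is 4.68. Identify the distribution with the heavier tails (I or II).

Higher excess kurtosis ⇒ heavier tails relative to the normal distribution.
-1.52 vs 4.68: the larger is 4.68, so II has heavier tails. (II is leptokurtic — heavier-than-normal tails; the other is platykurtic.)

II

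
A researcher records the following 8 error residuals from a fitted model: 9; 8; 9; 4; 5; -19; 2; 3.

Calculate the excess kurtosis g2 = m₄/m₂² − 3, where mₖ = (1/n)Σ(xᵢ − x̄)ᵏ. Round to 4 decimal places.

x̄ = 2.6250
Σ(xᵢ − x̄)² = 585.8750 ⇒ m₂ = 73.23438
Σ(xᵢ − x̄)⁴ = 222861.3066 ⇒ m₄ = 27857.66333
m₂² = 5363.27368
g2 = m₄/m₂² − 3 = 5.19415 − 3 ≈ 2.1942

2.1942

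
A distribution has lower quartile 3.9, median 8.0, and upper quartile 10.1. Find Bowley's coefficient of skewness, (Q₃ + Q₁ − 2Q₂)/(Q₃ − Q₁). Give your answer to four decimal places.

numerator: Q₃ + Q₁ − 2Q₂ = 10.1 + 3.9 − 2×8.0 = -2.0000
denominator: Q₃ − Q₁ = 10.1 − 3.9 = 6.2000
Bowley skewness = -2.0000 / 6.2000 ≈ -0.3226

-0.3226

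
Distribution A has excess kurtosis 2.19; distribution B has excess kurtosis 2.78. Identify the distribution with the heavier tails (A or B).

Higher excess kurtosis ⇒ heavier tails relative to the normal distribution.
2.19 vs 2.78: the larger is 2.78, so B has heavier tails.

B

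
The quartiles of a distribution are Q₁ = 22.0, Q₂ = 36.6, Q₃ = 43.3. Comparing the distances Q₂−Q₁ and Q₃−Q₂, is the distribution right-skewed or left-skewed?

left-skewed

Q₂ − Q₁ = 14.6;  Q₃ − Q₂ = 6.7
Q₂ − Q₁ > Q₃ − Q₂ ⇒ the lower half is more spread out ⇒ left-skewed.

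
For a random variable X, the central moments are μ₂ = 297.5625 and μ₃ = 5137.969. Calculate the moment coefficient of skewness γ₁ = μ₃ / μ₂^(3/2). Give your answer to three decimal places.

σ = √μ₂ = √297.5625 = 17.25000
σ³ = μ₂^(3/2) = 5132.95313
γ₁ = μ₃/σ³ = 5137.969 / 5132.95313 ≈ 1.001

1.001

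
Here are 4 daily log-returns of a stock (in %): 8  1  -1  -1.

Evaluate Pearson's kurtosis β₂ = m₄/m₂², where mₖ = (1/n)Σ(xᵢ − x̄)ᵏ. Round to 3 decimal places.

2.189

x̄ = 1.7500
Σ(xᵢ − x̄)² = 54.7500 ⇒ m₂ = 13.68750
Σ(xᵢ − x̄)⁴ = 1640.5781 ⇒ m₄ = 410.14453
m₂² = 187.34766
β₂ = m₄/m₂² = 410.14453 / 187.34766 ≈ 2.189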